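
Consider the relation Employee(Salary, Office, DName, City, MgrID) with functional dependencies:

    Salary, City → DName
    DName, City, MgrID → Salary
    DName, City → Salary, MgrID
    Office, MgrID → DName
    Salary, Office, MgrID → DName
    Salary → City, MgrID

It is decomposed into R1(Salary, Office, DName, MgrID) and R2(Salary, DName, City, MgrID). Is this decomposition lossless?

Yes

Common attributes: R1 ∩ R2 = {Salary, DName, MgrID}.
Closure of {Salary, DName, MgrID}: Salary → City, MgrID applies, adding City. So (Salary, DName, MgrID)⁺ = {Salary, DName, City, MgrID}.
This closure contains every attribute of R2, so R1 ∩ R2 → R2. The join is lossless.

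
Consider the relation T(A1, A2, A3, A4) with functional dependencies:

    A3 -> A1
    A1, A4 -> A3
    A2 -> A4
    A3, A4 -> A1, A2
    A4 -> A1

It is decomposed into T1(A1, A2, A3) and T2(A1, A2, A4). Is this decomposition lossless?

Yes

Common attributes: T1 ∩ T2 = {A1, A2}.
Closure of {A1, A2}: A2 → A4 applies, adding A4; A1, A4 → A3 applies, adding A3. So (A1, A2)⁺ = {A1, A2, A3, A4}.
This closure contains every attribute of T1, so T1 ∩ T2 → T1. The join is lossless.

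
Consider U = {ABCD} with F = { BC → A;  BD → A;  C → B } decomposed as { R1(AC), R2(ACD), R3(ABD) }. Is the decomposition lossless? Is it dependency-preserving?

Lossless test (chase): Rows 1 and 2 agree on C; apply C→B and equate their B entries. No row becomes fully distinguished — the join is lossy.
Dependency preservation: the restricted closure of {C} across the fragments never reaches {B}, so C → B cannot be enforced without a join — not preserved.

lossy and not dependency-preserving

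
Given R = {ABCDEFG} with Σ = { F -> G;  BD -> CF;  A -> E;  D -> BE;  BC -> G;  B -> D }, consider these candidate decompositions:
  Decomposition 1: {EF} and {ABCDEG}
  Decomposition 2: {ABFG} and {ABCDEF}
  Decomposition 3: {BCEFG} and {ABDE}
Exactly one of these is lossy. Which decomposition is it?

Decomposition 1: common = {E}, closure = {E} → lossy.
Decomposition 2: common = {ABF}, closure = {ABCDEFG} → lossless.
Decomposition 3: common = {BE}, closure = {BCDEFG} → lossless.

Decomposition 1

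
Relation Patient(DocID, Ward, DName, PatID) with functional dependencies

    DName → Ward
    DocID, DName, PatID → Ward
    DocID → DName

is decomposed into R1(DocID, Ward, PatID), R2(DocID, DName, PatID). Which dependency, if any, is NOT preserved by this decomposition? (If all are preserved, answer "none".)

DName → Ward

Check DName → Ward: no single fragment contains all of {Ward, DName}, and the restricted closure of {DName} across the fragments never reaches {Ward}.
DocID, DName, PatID → Ward is preserved.
DocID → DName is preserved.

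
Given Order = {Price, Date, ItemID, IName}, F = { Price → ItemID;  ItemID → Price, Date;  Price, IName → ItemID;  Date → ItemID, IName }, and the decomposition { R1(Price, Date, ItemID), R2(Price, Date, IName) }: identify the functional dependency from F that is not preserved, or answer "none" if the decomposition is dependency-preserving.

none

Price → ItemID lies within R1.
ItemID → Price, Date lies within R1.
Price, IName → ItemID: restricted closure across fragments reaches ItemID.
Date → ItemID, IName: restricted closure across fragments reaches ItemID, IName.
Every dependency is enforceable on the fragments, so the decomposition is dependency-preserving.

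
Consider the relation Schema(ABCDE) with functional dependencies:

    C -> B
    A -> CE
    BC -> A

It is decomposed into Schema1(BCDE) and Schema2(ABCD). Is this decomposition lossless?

Yes

Common attributes: Schema1 ∩ Schema2 = {BCD}.
Closure of {BCD}: BC → A applies, adding A; A → CE applies, adding E. So (BCD)⁺ = {ABCDE}.
This closure contains every attribute of Schema1, so Schema1 ∩ Schema2 → Schema1. The join is lossless.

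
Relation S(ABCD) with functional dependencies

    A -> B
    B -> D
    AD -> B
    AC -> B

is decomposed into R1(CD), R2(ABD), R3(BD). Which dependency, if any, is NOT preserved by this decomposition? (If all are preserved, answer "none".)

none

A → B lies within R2.
B → D lies within R2.
AD → B lies within R2.
AC → B: restricted closure across fragments reaches B.
Every dependency is enforceable on the fragments, so the decomposition is dependency-preserving.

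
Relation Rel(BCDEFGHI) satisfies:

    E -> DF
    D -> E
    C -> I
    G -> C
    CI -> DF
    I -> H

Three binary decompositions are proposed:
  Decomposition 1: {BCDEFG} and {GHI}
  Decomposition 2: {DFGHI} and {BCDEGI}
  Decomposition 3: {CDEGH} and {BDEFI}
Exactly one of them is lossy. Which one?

Decomposition 3

Decomposition 1: common = {G}, closure = {CDEFGHI} → lossless.
Decomposition 2: common = {DGI}, closure = {CDEFGHI} → lossless.
Decomposition 3: common = {DE}, closure = {DEF} → lossy.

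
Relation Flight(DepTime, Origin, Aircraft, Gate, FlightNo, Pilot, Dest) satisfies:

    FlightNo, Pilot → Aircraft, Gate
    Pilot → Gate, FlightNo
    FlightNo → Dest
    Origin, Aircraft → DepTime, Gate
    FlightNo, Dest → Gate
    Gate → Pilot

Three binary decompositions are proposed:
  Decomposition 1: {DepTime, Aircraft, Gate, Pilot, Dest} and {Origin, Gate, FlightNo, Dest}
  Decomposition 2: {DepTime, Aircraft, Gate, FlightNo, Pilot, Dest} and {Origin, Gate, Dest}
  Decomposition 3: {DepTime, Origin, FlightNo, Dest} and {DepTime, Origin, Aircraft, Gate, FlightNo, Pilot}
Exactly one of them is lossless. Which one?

Decomposition 1: common = {Gate, Dest}, closure = {Aircraft, Gate, FlightNo, Pilot, Dest} → lossy.
Decomposition 2: common = {Gate, Dest}, closure = {Aircraft, Gate, FlightNo, Pilot, Dest} → lossy.
Decomposition 3: common = {DepTime, Origin, FlightNo}, closure = {DepTime, Origin, Aircraft, Gate, FlightNo, Pilot, Dest} → lossless.

Decomposition 3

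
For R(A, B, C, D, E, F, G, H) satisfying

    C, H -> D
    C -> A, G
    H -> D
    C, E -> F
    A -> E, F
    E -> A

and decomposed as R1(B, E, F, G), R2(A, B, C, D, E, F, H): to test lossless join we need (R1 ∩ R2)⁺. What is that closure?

A, B, E, F

R1 ∩ R2 = {B, E, F}.
E → A applies, adding A
Closure: {A, B, E, F}.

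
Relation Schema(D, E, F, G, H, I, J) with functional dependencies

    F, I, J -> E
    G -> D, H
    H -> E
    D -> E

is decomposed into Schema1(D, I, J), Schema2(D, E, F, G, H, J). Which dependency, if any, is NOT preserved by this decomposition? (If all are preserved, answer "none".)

F, I, J -> E

Check F, I, J → E: no single fragment contains all of {E, F, I, J}, and the restricted closure of {F, I, J} across the fragments never reaches {E}.
G → D, H is preserved.
H → E is preserved.
D → E is preserved.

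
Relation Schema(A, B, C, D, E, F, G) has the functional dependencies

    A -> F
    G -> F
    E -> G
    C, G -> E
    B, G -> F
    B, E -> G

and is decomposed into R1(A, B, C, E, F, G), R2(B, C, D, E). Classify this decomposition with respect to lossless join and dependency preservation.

Lossless test: (B, C, E)⁺ = {B, C, E, F, G}, which is a superkey of neither fragment — lossy.
Dependency preservation: every FD's attributes lie within a single fragment, so each can be enforced locally — preserved.

lossy but dependency-preserving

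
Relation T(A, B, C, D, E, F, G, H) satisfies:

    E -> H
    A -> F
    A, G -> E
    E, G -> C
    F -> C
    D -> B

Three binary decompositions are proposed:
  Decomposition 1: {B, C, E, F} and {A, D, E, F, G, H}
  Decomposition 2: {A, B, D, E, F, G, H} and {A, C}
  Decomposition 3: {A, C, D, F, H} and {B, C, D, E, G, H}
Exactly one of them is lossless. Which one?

Decomposition 2

Decomposition 1: common = {E, F}, closure = {C, E, F, H} → lossy.
Decomposition 2: common = {A}, closure = {A, C, F} → lossless.
Decomposition 3: common = {C, D, H}, closure = {B, C, D, H} → lossy.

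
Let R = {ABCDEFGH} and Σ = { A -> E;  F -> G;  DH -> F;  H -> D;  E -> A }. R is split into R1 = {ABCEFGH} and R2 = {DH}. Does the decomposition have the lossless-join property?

Yes

Common attributes: R1 ∩ R2 = {H}.
Closure of {H}: H → D applies, adding D; DH → F applies, adding F; F → G applies, adding G. So (H)⁺ = {DFGH}.
This closure contains every attribute of R2, so R1 ∩ R2 → R2. The join is lossless.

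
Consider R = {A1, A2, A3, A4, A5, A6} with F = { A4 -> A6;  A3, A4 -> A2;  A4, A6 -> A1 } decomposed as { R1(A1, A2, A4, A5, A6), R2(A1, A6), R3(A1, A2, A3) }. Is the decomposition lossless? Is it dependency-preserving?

Lossless test (chase): applying each FD to every pair of rows produces no changes in the tableau, so no row becomes fully distinguished — the join is lossy.
Dependency preservation: the restricted closure of {A3, A4} across the fragments never reaches {A2}, so A3, A4 → A2 cannot be enforced without a join — not preserved.

lossy and not dependency-preserving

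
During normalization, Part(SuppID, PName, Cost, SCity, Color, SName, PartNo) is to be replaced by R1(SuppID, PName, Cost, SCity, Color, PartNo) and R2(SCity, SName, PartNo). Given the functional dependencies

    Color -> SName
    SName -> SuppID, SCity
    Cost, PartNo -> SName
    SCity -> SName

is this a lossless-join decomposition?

Yes

Common attributes: R1 ∩ R2 = {SCity, PartNo}.
Closure of {SCity, PartNo}: SCity → SName applies, adding SName; SName → SuppID, SCity applies, adding SuppID. So (SCity, PartNo)⁺ = {SuppID, SCity, SName, PartNo}.
This closure contains every attribute of R2, so R1 ∩ R2 → R2. The join is lossless.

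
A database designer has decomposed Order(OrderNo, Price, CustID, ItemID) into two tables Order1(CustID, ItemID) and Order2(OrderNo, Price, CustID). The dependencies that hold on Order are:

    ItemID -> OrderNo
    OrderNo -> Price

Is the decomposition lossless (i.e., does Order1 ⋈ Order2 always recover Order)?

Common attributes: Order1 ∩ Order2 = {CustID}.
No dependency enlarges {CustID}, so (CustID)⁺ = {CustID}.
The closure contains neither all of Order1 = {CustID, ItemID} nor all of Order2 = {OrderNo, Price, CustID}, so the common attributes are not a superkey of either fragment. The join is lossy.

No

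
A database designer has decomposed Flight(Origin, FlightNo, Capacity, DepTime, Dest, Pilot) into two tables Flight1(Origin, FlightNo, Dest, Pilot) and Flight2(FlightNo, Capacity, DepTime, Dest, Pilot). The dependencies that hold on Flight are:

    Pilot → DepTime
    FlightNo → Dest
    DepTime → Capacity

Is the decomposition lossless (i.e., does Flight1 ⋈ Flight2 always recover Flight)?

Yes

Common attributes: Flight1 ∩ Flight2 = {FlightNo, Dest, Pilot}.
Closure of {FlightNo, Dest, Pilot}: Pilot → DepTime applies, adding DepTime; DepTime → Capacity applies, adding Capacity. So (FlightNo, Dest, Pilot)⁺ = {FlightNo, Capacity, DepTime, Dest, Pilot}.
This closure contains every attribute of Flight2, so Flight1 ∩ Flight2 → Flight2. The join is lossless.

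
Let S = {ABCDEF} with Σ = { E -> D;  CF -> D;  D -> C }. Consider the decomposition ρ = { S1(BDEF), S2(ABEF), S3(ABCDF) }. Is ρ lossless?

Chase test. Columns are ABCDEF; row i has aⱼ where attribute j ∈ Si, else bᵢⱼ.
Initial tableau (one row per fragment):
  row 1: b11 a2 b13 a4 a5 a6
  row 2: a1 a2 b23 b24 a5 a6
  row 3: a1 a2 a3 a4 b35 a6
Rows 1 and 2 agree on E; apply E→D and equate their D entries.
Rows 1 and 2 agree on D; apply D→C and equate their C entries.
Rows 1 and 3 agree on D; apply D→C and equate their C entries.
Row 2 is now all distinguished symbols — the join is lossless.

Yes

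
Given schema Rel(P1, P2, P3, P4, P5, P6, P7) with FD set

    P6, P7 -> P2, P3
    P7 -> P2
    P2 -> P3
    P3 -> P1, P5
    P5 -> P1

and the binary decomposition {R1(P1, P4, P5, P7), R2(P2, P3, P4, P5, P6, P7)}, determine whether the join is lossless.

Yes

Common attributes: R1 ∩ R2 = {P4, P5, P7}.
Closure of {P4, P5, P7}: P7 → P2 applies, adding P2; P2 → P3 applies, adding P3; P3 → P1, P5 applies, adding P1. So (P4, P5, P7)⁺ = {P1, P2, P3, P4, P5, P7}.
This closure contains every attribute of R1, so R1 ∩ R2 → R1. The join is lossless.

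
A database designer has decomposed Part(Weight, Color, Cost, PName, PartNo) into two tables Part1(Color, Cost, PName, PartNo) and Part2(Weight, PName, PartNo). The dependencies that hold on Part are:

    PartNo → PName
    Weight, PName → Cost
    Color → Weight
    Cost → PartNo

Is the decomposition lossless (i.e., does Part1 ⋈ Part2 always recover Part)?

No

Common attributes: Part1 ∩ Part2 = {PName, PartNo}.
No dependency enlarges {PName, PartNo}, so (PName, PartNo)⁺ = {PName, PartNo}.
The closure contains neither all of Part1 = {Color, Cost, PName, PartNo} nor all of Part2 = {Weight, PName, PartNo}, so the common attributes are not a superkey of either fragment. The join is lossy.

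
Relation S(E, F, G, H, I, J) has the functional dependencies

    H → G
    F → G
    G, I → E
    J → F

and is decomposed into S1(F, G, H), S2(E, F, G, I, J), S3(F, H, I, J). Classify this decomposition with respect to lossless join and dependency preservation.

Lossless test (chase): Rows 1 and 3 agree on H; apply H→G and equate their G entries. Rows 2 and 3 agree on G, I; apply G, I→E and equate their E entries. Row 3 is now all distinguished symbols — the join is lossless.
Dependency preservation: every FD's attributes lie within a single fragment, so each can be enforced locally — preserved.

lossless and dependency-preserving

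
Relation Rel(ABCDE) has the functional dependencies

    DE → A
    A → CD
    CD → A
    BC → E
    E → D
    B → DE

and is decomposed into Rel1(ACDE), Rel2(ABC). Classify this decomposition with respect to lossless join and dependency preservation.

Lossless test: (AC)⁺ = {ACD}, which is a superkey of neither fragment — lossy.
Dependency preservation: the restricted closure of {BC} across the fragments never reaches {E}, so BC → E cannot be enforced without a join — not preserved.

lossy and not dependency-preserving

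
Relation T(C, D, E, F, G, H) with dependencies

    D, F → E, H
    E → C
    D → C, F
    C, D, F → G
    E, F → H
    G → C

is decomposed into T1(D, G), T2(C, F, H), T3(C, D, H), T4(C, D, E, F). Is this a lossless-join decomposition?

Yes

Chase test. Columns are C, D, E, F, G, H; row i has aⱼ where attribute j ∈ Ti, else bᵢⱼ.
Initial tableau (one row per fragment):
  row 1: b11 a2 b13 b14 a5 b16
  row 2: a1 b22 b23 a4 b25 a6
  row 3: a1 a2 b33 b34 b35 a6
  row 4: a1 a2 a3 a4 b45 b46
Rows 1 and 3 agree on D; apply D→C, F and equate their C, F entries.
Rows 1 and 4 agree on D; apply D→C, F and equate their C, F entries.
Rows 1 and 3 agree on C, D, F; apply C, D, F→G and equate their G entries.
Rows 1 and 4 agree on C, D, F; apply C, D, F→G and equate their G entries.
Rows 1 and 3 agree on D, F; apply D, F→E, H and equate their E, H entries.
Rows 1 and 4 agree on D, F; apply D, F→E, H and equate their E, H entries.
Row 1 is now all distinguished symbols — the join is lossless.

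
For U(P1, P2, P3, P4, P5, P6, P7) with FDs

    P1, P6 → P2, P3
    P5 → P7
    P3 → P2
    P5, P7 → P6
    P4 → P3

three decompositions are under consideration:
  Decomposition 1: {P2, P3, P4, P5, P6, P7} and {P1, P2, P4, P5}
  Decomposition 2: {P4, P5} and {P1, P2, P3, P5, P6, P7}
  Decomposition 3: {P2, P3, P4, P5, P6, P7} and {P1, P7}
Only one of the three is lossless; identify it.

Decomposition 1

Decomposition 1: common = {P2, P4, P5}, closure = {P2, P3, P4, P5, P6, P7} → lossless.
Decomposition 2: common = {P5}, closure = {P5, P6, P7} → lossy.
Decomposition 3: common = {P7}, closure = {P7} → lossy.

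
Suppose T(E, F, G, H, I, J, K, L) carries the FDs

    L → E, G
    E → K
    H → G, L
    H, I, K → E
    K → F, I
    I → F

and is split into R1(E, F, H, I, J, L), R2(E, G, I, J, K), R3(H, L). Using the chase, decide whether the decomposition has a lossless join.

Chase test. Columns are E, F, G, H, I, J, K, L; row i has aⱼ where attribute j ∈ Ri, else bᵢⱼ.
Initial tableau (one row per fragment):
  row 1: a1 a2 b13 a4 a5 a6 b17 a8
  row 2: a1 b22 a3 b24 a5 a6 a7 b28
  row 3: b31 b32 b33 a4 b35 b36 b37 a8
Rows 1 and 3 agree on L; apply L→E, G and equate their E, G entries.
Rows 1 and 2 agree on E; apply E→K and equate their K entries.
Rows 1 and 3 agree on E; apply E→K and equate their K entries.
Rows 1 and 2 agree on K; apply K→F, I and equate their F, I entries.
Rows 1 and 3 agree on K; apply K→F, I and equate their F, I entries.
No row becomes fully distinguished — the join is lossy.

No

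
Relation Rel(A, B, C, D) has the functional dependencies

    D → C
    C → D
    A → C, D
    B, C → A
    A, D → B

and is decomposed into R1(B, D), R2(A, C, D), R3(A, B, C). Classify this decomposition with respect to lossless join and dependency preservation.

Lossless test (chase): Rows 1 and 2 agree on D; apply D→C and equate their C entries. Rows 1 and 3 agree on C; apply C→D and equate their D entries. Rows 1 and 3 agree on B, C; apply B, C→A and equate their A entries. Rows 1 and 2 agree on A, D; apply A, D→B and equate their B entries. Row 1 is now all distinguished symbols — the join is lossless.
Dependency preservation: A, D → B is not contained in any single fragment, but the restricted closure of its left-hand side across the fragments still reaches the right-hand side; the remaining FDs each lie inside some fragment. All dependencies are preserved.

lossless and dependency-preserving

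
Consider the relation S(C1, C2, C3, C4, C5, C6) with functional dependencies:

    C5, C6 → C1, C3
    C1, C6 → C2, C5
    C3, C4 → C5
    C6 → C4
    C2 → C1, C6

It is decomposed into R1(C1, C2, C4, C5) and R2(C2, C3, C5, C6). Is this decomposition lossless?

Common attributes: R1 ∩ R2 = {C2, C5}.
Closure of {C2, C5}: C2 → C1, C6 applies, adding C1, C6; C5, C6 → C1, C3 applies, adding C3; C6 → C4 applies, adding C4. So (C2, C5)⁺ = {C1, C2, C3, C4, C5, C6}.
This closure contains every attribute of R1, so R1 ∩ R2 → R1. The join is lossless.

Yes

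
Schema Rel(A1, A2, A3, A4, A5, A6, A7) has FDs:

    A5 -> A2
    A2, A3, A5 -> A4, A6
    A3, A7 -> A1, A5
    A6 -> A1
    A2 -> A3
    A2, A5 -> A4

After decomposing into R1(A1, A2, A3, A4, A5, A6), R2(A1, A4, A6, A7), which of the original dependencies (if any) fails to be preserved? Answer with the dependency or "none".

A3, A7 -> A1, A5

Check A3, A7 → A1, A5: no single fragment contains all of {A1, A3, A5, A7}, and the restricted closure of {A3, A7} across the fragments never reaches {A1, A5}.
A5 → A2 is preserved.
A2, A3, A5 → A4, A6 is preserved.
A6 → A1 is preserved.
A2 → A3 is preserved.
A2, A5 → A4 is preserved.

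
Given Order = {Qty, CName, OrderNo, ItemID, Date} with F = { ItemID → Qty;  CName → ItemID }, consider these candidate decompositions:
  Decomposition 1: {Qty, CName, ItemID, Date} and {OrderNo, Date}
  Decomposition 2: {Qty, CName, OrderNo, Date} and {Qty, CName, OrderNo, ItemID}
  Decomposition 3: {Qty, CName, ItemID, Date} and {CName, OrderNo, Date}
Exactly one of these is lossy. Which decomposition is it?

Decomposition 1: common = {Date}, closure = {Date} → lossy.
Decomposition 2: common = {Qty, CName, OrderNo}, closure = {Qty, CName, OrderNo, ItemID} → lossless.
Decomposition 3: common = {CName, Date}, closure = {Qty, CName, ItemID, Date} → lossless.

Decomposition 1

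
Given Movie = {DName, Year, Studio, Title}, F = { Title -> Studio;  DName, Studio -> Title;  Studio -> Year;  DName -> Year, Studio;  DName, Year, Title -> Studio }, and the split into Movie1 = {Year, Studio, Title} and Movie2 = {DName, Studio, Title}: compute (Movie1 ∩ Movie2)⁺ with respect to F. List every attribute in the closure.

Movie1 ∩ Movie2 = {Studio, Title}.
Studio → Year applies, adding Year
Closure: {Year, Studio, Title}.

Year, Studio, Title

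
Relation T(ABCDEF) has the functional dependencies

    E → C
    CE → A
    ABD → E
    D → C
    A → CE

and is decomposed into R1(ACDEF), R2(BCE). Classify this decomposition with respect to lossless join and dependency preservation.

lossy but dependency-preserving

Lossless test: (CE)⁺ = {ACE}, which is a superkey of neither fragment — lossy.
Dependency preservation: ABD → E is not contained in any single fragment, but the restricted closure of its left-hand side across the fragments still reaches the right-hand side; the remaining FDs each lie inside some fragment. All dependencies are preserved.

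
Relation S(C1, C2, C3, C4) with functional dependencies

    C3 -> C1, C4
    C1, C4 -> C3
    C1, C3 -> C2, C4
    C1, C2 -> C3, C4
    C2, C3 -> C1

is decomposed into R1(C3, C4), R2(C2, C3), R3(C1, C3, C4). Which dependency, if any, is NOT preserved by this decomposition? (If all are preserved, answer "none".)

Check C1, C2 → C3, C4: no single fragment contains all of {C1, C2, C3, C4}, and the restricted closure of {C1, C2} across the fragments never reaches {C3, C4}.
C3 → C1, C4 is preserved.
C1, C4 → C3 is preserved.
C1, C3 → C2, C4 is preserved.
C2, C3 → C1 is preserved.

C1, C2 -> C3, C4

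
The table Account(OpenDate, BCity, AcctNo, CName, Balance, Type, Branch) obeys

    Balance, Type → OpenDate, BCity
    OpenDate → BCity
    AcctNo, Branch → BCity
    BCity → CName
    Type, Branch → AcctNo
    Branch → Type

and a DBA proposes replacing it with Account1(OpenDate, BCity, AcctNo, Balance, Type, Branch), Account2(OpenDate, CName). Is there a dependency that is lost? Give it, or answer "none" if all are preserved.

Check BCity → CName: no single fragment contains all of {BCity, CName}, and the restricted closure of {BCity} across the fragments never reaches {CName}.
Balance, Type → OpenDate, BCity is preserved.
OpenDate → BCity is preserved.
AcctNo, Branch → BCity is preserved.
Type, Branch → AcctNo is preserved.
Branch → Type is preserved.

BCity → CName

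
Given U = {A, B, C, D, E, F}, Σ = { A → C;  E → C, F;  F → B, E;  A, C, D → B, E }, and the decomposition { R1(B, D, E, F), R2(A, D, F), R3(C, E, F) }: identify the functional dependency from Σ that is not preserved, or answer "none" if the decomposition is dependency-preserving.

A → C

Check A → C: no single fragment contains all of {A, C}, and the restricted closure of {A} across the fragments never reaches {C}.
E → C, F is preserved.
F → B, E is preserved.
A, C, D → B, E is preserved.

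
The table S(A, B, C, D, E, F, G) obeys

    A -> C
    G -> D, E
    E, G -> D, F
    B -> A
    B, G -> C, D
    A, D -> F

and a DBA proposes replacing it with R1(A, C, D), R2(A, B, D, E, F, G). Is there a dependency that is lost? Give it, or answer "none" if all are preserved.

none

A → C lies within R1.
G → D, E lies within R2.
E, G → D, F lies within R2.
B → A lies within R2.
B, G → C, D: restricted closure across fragments reaches C, D.
A, D → F lies within R2.
Every dependency is enforceable on the fragments, so the decomposition is dependency-preserving.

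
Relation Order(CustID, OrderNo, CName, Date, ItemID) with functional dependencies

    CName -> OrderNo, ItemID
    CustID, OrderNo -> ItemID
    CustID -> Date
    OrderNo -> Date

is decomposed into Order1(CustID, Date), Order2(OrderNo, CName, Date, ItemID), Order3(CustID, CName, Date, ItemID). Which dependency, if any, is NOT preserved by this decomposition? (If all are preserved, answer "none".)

Check CustID, OrderNo → ItemID: no single fragment contains all of {CustID, OrderNo, ItemID}, and the restricted closure of {CustID, OrderNo} across the fragments never reaches {ItemID}.
CName → OrderNo, ItemID is preserved.
CustID → Date is preserved.
OrderNo → Date is preserved.

CustID, OrderNo -> ItemID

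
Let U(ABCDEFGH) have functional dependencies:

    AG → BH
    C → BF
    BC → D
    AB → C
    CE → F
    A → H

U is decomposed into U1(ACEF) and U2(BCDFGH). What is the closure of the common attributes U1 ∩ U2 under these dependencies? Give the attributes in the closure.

BCDF

U1 ∩ U2 = {CF}.
C → BF applies, adding B
BC → D applies, adding D
Closure: {BCDF}.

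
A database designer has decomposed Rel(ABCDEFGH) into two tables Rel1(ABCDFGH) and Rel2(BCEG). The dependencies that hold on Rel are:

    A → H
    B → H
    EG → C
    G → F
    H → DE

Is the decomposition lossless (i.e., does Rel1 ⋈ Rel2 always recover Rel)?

Common attributes: Rel1 ∩ Rel2 = {BCG}.
Closure of {BCG}: B → H applies, adding H; G → F applies, adding F; H → DE applies, adding DE. So (BCG)⁺ = {BCDEFGH}.
This closure contains every attribute of Rel2, so Rel1 ∩ Rel2 → Rel2. The join is lossless.

Yes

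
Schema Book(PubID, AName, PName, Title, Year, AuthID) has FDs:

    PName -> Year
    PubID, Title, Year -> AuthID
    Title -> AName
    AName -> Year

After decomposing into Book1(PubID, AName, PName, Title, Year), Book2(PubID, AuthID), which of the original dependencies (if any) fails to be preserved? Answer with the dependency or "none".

Check PubID, Title, Year → AuthID: no single fragment contains all of {PubID, Title, Year, AuthID}, and the restricted closure of {PubID, Title, Year} across the fragments never reaches {AuthID}.
PName → Year is preserved.
Title → AName is preserved.
AName → Year is preserved.

PubID, Title, Year -> AuthID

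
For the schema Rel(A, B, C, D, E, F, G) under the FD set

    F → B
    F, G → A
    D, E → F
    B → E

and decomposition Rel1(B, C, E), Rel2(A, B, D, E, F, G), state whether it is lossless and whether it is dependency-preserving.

Lossless test: (B, E)⁺ = {B, E}, which is a superkey of neither fragment — lossy.
Dependency preservation: every FD's attributes lie within a single fragment, so each can be enforced locally — preserved.

lossy but dependency-preserving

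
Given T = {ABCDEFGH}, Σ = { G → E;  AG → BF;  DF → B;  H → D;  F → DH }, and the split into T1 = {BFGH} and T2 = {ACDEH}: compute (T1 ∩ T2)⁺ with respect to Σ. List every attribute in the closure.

DH

T1 ∩ T2 = {H}.
H → D applies, adding D
Closure: {DH}.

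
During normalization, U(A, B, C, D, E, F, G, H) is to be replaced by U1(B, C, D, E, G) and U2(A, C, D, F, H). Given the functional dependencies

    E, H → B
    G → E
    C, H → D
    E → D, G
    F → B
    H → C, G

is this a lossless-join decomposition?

Common attributes: U1 ∩ U2 = {C, D}.
No dependency enlarges {C, D}, so (C, D)⁺ = {C, D}.
The closure contains neither all of U1 = {B, C, D, E, G} nor all of U2 = {A, C, D, F, H}, so the common attributes are not a superkey of either fragment. The join is lossy.

No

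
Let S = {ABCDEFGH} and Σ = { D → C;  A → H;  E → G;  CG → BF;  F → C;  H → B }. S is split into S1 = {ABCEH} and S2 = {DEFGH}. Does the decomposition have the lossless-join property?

Common attributes: S1 ∩ S2 = {EH}.
Closure of {EH}: E → G applies, adding G; H → B applies, adding B. So (EH)⁺ = {BEGH}.
The closure contains neither all of S1 = {ABCEH} nor all of S2 = {DEFGH}, so the common attributes are not a superkey of either fragment. The join is lossy.

No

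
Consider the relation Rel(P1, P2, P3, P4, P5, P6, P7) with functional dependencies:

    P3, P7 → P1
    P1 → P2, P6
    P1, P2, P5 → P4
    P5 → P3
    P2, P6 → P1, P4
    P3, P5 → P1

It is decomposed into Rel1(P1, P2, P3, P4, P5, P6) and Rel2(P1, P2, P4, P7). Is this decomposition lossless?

No

Common attributes: Rel1 ∩ Rel2 = {P1, P2, P4}.
Closure of {P1, P2, P4}: P1 → P2, P6 applies, adding P6. So (P1, P2, P4)⁺ = {P1, P2, P4, P6}.
The closure contains neither all of Rel1 = {P1, P2, P3, P4, P5, P6} nor all of Rel2 = {P1, P2, P4, P7}, so the common attributes are not a superkey of either fragment. The join is lossy.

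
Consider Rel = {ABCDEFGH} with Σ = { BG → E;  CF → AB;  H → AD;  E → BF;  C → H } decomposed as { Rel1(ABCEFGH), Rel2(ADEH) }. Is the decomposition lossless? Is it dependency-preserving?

Lossless test: (AEH)⁺ = {ABDEFH}, which contains all of one fragment — lossless.
Dependency preservation: every FD's attributes lie within a single fragment, so each can be enforced locally — preserved.

lossless and dependency-preserving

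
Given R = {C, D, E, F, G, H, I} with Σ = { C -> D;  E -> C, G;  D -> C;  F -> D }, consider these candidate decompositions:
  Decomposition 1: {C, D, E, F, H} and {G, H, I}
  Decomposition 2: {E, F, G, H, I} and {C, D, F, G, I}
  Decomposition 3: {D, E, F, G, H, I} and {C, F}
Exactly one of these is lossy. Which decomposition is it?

Decomposition 1

Decomposition 1: common = {H}, closure = {H} → lossy.
Decomposition 2: common = {F, G, I}, closure = {C, D, F, G, I} → lossless.
Decomposition 3: common = {F}, closure = {C, D, F} → lossless.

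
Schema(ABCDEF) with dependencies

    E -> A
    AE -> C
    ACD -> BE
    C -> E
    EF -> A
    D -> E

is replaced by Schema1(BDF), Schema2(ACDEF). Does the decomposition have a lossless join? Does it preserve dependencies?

Lossless test: (DF)⁺ = {ABCDEF}, which contains all of one fragment — lossless.
Dependency preservation: ACD → BE is not contained in any single fragment, but the restricted closure of its left-hand side across the fragments still reaches the right-hand side; the remaining FDs each lie inside some fragment. All dependencies are preserved.

lossless and dependency-preserving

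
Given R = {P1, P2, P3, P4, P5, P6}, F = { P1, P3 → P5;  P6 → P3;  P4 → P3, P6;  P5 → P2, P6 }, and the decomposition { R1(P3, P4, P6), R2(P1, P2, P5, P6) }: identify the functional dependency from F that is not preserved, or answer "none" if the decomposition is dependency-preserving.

P1, P3 → P5

Check P1, P3 → P5: no single fragment contains all of {P1, P3, P5}, and the restricted closure of {P1, P3} across the fragments never reaches {P5}.
P6 → P3 is preserved.
P4 → P3, P6 is preserved.
P5 → P2, P6 is preserved.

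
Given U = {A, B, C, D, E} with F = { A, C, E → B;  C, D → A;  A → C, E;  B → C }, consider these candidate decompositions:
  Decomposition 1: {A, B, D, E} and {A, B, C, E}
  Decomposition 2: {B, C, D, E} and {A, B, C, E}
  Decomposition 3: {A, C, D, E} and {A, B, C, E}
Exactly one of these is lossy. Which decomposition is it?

Decomposition 1: common = {A, B, E}, closure = {A, B, C, E} → lossless.
Decomposition 2: common = {B, C, E}, closure = {B, C, E} → lossy.
Decomposition 3: common = {A, C, E}, closure = {A, B, C, E} → lossless.

Decomposition 2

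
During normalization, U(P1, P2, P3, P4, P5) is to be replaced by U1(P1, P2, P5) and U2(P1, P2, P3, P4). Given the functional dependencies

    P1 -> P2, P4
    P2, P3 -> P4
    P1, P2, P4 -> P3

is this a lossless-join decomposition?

Common attributes: U1 ∩ U2 = {P1, P2}.
Closure of {P1, P2}: P1 → P2, P4 applies, adding P4; P1, P2, P4 → P3 applies, adding P3. So (P1, P2)⁺ = {P1, P2, P3, P4}.
This closure contains every attribute of U2, so U1 ∩ U2 → U2. The join is lossless.

Yes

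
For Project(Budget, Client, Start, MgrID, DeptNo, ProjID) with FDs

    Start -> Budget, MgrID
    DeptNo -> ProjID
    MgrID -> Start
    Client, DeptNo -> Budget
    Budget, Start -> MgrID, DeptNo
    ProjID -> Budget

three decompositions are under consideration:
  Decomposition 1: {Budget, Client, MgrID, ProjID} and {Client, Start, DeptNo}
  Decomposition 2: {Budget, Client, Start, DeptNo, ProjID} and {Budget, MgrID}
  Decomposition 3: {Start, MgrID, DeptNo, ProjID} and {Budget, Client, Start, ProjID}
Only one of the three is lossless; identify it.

Decomposition 3

Decomposition 1: common = {Client}, closure = {Client} → lossy.
Decomposition 2: common = {Budget}, closure = {Budget} → lossy.
Decomposition 3: common = {Start, ProjID}, closure = {Budget, Start, MgrID, DeptNo, ProjID} → lossless.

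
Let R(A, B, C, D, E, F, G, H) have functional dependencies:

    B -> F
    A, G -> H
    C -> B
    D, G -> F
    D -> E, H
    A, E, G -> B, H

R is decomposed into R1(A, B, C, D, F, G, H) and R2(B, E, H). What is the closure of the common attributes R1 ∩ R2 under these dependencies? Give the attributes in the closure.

B, F, H

R1 ∩ R2 = {B, H}.
B → F applies, adding F
Closure: {B, F, H}.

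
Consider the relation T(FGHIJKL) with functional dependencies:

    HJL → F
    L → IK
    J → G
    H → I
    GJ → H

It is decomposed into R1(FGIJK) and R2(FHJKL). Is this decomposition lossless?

Yes

Common attributes: R1 ∩ R2 = {FJK}.
Closure of {FJK}: J → G applies, adding G; GJ → H applies, adding H; H → I applies, adding I. So (FJK)⁺ = {FGHIJK}.
This closure contains every attribute of R1, so R1 ∩ R2 → R1. The join is lossless.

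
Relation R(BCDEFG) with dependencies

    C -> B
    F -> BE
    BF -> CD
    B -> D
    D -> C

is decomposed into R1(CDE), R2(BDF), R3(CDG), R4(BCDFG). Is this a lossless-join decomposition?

No

Chase test. Columns are BCDEFG; row i has aⱼ where attribute j ∈ Ri, else bᵢⱼ.
Initial tableau (one row per fragment):
  row 1: b11 a2 a3 a4 b15 b16
  row 2: a1 b22 a3 b24 a5 b26
  row 3: b31 a2 a3 b34 b35 a6
  row 4: a1 a2 a3 b44 a5 a6
Rows 1 and 3 agree on C; apply C→B and equate their B entries.
Rows 1 and 4 agree on C; apply C→B and equate their B entries.
Rows 2 and 4 agree on F; apply F→BE and equate their BE entries.
Rows 2 and 4 agree on BF; apply BF→CD and equate their CD entries.
No row becomes fully distinguished — the join is lossy.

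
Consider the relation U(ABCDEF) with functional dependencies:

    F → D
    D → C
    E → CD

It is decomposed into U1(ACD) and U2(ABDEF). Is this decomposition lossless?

Yes

Common attributes: U1 ∩ U2 = {AD}.
Closure of {AD}: D → C applies, adding C. So (AD)⁺ = {ACD}.
This closure contains every attribute of U1, so U1 ∩ U2 → U1. The join is lossless.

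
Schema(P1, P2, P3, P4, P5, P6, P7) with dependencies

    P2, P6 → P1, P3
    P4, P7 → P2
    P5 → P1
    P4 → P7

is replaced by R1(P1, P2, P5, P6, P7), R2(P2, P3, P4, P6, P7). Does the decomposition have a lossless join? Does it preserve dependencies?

Lossless test: (P2, P6, P7)⁺ = {P1, P2, P3, P6, P7}, which is a superkey of neither fragment — lossy.
Dependency preservation: P2, P6 → P1, P3 is not contained in any single fragment, but the restricted closure of its left-hand side across the fragments still reaches the right-hand side; the remaining FDs each lie inside some fragment. All dependencies are preserved.

lossy but dependency-preserving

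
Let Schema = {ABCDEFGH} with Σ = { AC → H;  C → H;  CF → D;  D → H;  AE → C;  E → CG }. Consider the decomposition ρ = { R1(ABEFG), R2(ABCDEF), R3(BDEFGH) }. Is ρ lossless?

Yes

Chase test. Columns are ABCDEFGH; row i has aⱼ where attribute j ∈ Ri, else bᵢⱼ.
Initial tableau (one row per fragment):
  row 1: a1 a2 b13 b14 a5 a6 a7 b18
  row 2: a1 a2 a3 a4 a5 a6 b27 b28
  row 3: b31 a2 b33 a4 a5 a6 a7 a8
Rows 2 and 3 agree on D; apply D→H and equate their H entries.
Rows 1 and 2 agree on AE; apply AE→C and equate their C entries.
Rows 1 and 2 agree on E; apply E→CG and equate their CG entries.
Rows 1 and 3 agree on E; apply E→CG and equate their CG entries.
Rows 1 and 2 agree on AC; apply AC→H and equate their H entries.
Rows 1 and 2 agree on CF; apply CF→D and equate their D entries.
Row 1 is now all distinguished symbols — the join is lossless.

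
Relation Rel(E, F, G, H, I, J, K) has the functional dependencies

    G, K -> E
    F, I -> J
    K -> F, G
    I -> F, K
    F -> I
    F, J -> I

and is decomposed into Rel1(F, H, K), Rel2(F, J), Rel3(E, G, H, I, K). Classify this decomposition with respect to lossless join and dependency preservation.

lossless and dependency-preserving

Lossless test (chase): Rows 1 and 3 agree on K; apply K→F, G and equate their F, G entries. Rows 1 and 2 agree on F; apply F→I and equate their I entries. Rows 1 and 3 agree on F; apply F→I and equate their I entries. Rows 1 and 3 agree on G, K; apply G, K→E and equate their E entries. Rows 1 and 2 agree on F, I; apply F, I→J and equate their J entries. Rows 1 and 3 agree on F, I; apply F, I→J and equate their J entries. Rows 1 and 2 agree on I; apply I→F, K and equate their F, K entries. Rows 1 and 2 agree on K; apply K→F, G and equate their F, G entries. Rows 1 and 2 agree on G, K; apply G, K→E and equate their E entries. Row 1 is now all distinguished symbols — the join is lossless.
Dependency preservation: F, I → J; K → F, G; I → F, K; F → I; F, J → I are not contained in any single fragment, but the restricted closure of each left-hand side across the fragments still reaches the right-hand side; the remaining FDs each lie inside some fragment. All dependencies are preserved.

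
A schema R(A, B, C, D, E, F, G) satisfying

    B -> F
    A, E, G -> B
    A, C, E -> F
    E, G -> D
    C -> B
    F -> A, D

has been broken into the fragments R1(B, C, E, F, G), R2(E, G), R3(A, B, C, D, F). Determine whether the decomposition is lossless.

Chase test. Columns are A, B, C, D, E, F, G; row i has aⱼ where attribute j ∈ Ri, else bᵢⱼ.
Initial tableau (one row per fragment):
  row 1: b11 a2 a3 b14 a5 a6 a7
  row 2: b21 b22 b23 b24 a5 b26 a7
  row 3: a1 a2 a3 a4 b35 a6 b37
Rows 1 and 2 agree on E, G; apply E, G→D and equate their D entries.
Rows 1 and 3 agree on F; apply F→A, D and equate their A, D entries.
Row 1 is now all distinguished symbols — the join is lossless.

Yes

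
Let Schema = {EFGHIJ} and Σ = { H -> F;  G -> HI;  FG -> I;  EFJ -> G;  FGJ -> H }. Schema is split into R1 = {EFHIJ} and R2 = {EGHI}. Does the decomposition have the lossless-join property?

Common attributes: R1 ∩ R2 = {EHI}.
Closure of {EHI}: H → F applies, adding F. So (EHI)⁺ = {EFHI}.
The closure contains neither all of R1 = {EFHIJ} nor all of R2 = {EGHI}, so the common attributes are not a superkey of either fragment. The join is lossy.

No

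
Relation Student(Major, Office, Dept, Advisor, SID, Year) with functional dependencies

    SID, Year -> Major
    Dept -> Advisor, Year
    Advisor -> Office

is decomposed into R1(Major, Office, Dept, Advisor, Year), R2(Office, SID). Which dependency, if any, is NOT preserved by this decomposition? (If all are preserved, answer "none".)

Check SID, Year → Major: no single fragment contains all of {Major, SID, Year}, and the restricted closure of {SID, Year} across the fragments never reaches {Major}.
Dept → Advisor, Year is preserved.
Advisor → Office is preserved.

SID, Year -> Major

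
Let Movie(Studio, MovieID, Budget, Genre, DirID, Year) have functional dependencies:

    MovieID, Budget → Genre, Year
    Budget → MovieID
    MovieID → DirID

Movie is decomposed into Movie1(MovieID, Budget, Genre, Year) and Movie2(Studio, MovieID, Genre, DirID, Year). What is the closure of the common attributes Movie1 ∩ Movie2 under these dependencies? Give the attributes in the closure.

Movie1 ∩ Movie2 = {MovieID, Genre, Year}.
MovieID → DirID applies, adding DirID
Closure: {MovieID, Genre, DirID, Year}.

MovieID, Genre, DirID, Year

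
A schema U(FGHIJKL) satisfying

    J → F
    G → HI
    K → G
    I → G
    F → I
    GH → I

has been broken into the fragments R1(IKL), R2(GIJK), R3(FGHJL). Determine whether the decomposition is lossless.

Chase test. Columns are FGHIJKL; row i has aⱼ where attribute j ∈ Ri, else bᵢⱼ.
Initial tableau (one row per fragment):
  row 1: b11 b12 b13 a4 b15 a6 a7
  row 2: b21 a2 b23 a4 a5 a6 b27
  row 3: a1 a2 a3 b34 a5 b36 a7
Rows 2 and 3 agree on J; apply J→F and equate their F entries.
Rows 2 and 3 agree on G; apply G→HI and equate their HI entries.
Rows 1 and 2 agree on K; apply K→G and equate their G entries.
Rows 1 and 2 agree on G; apply G→HI and equate their HI entries.
No row becomes fully distinguished — the join is lossy.

No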